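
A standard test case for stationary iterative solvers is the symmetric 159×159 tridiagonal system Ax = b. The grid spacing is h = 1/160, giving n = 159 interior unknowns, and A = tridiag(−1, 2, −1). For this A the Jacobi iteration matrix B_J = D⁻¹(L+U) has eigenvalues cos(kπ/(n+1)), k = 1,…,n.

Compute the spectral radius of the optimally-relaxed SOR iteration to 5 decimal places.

n=159: λ(B_J) = 1 − λ(A)/2 = cos(kπ/160); k=1 gives ρ_J = 0.99981.
√(1−ρ_J²) simplifies to sin(π/160) = 0.019634.
Young: ω* = 2/(1+√(1−ρ_J²)) = 2/(1+0.019634) = 2/1.019634 = 1.96149.
[ρ_SOR] ω* − 1 = 0.96149.

ρ_SOR = 0.96149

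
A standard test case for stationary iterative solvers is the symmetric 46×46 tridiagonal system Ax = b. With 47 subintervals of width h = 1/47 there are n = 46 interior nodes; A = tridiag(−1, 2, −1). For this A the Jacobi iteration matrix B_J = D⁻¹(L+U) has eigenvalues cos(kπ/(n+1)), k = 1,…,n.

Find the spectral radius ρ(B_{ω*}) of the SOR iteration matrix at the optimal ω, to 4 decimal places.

ρ_SOR = 0.8748

½·tridiag(1,0,1) at n=46: λ_k = cos(kπ/47); max |λ| at k=1 ⇒ ρ_J = cos(π/47) ≈ 0.9978.
root = sin(π/47) = 0.06679  (since 1−cos² = sin²).
[ω*] 2 ÷ (1 + 0.06679) = 2 ÷ 1.06679 = 1.8748.
At ω = 1.8748 every |λ(B_ω)| = ω−1, so ρ_SOR = 0.8748.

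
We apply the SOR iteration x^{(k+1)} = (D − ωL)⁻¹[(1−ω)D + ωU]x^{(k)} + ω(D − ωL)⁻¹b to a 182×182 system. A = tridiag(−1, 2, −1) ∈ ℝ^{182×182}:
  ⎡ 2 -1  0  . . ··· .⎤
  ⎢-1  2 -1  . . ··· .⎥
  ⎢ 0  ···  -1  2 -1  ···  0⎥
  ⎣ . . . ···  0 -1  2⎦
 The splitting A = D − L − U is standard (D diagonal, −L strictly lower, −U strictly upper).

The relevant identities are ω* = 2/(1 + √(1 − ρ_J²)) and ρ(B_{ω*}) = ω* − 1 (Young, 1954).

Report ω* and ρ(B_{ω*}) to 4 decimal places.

ω* = 1.9662, ρ_SOR = 0.9662

ρ_J = max_k |cos(kπ/183)| = cos(π/183) = 0.9999
root = sin(π/183) = 0.01717  (since 1−cos² = sin²).
So ω* = 2/1.01717 = 1.9662 (Young).
ρ_SOR = ω* − 1 ≈ 0.9662.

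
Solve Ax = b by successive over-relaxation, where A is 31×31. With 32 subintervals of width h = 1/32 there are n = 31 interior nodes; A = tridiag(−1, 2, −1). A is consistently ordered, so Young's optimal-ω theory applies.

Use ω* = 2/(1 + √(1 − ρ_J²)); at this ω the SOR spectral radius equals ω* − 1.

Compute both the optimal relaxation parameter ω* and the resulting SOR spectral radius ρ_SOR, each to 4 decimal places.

½·tridiag(1,0,1) at n=31: λ_k = cos(kπ/32); max |λ| at k=1 ⇒ ρ_J = cos(π/32) ≈ 0.9952.
root = sin(π/32) = 0.09802  (since 1−cos² = sin²).
Young: ω* = 2/(1+√(1−ρ_J²)) = 2/(1+0.09802) = 2/1.09802 = 1.8215.
ρ_SOR = ω* − 1 = 1.8215 − 1 = 0.8215.

ω* = 1.8215, ρ_SOR = 0.8215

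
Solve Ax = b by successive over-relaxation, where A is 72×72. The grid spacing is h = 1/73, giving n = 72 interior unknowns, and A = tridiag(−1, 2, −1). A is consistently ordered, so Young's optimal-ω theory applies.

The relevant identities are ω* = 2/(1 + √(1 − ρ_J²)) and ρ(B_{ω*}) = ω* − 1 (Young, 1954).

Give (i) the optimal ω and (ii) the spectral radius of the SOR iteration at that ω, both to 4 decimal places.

n=72: λ(B_J) = 1 − λ(A)/2 = cos(kπ/73); k=1 gives ρ_J = 0.9991.
√(1 − cos²(π/73)) = sin(π/73) ≈ 0.04302.
ω* = 2/(1+0.04302) = 1.9175
and ρ(B_{ω*}) = 1.9175 − 1 = 0.9175.

ω* = 1.9175, ρ_SOR = 0.9175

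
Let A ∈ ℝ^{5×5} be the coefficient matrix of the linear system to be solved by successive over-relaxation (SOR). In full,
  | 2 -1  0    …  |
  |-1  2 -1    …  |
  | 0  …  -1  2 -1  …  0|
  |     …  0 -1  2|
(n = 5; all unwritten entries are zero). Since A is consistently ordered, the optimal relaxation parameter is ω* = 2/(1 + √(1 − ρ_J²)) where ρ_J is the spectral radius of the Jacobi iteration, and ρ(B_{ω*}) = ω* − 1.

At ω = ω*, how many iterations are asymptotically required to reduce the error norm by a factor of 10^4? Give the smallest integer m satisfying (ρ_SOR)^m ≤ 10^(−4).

[ρ_J] n=5: ρ(B_J) = cos(π/(n+1)) = cos(π/6) = 0.8660254.
√(1−ρ_J²) = |sin(π/6)| = 0.5000000
So ω* = 2/1.5000000 = 1.3333333 (Young).
ρ_SOR = ω* − 1 = 1.3333333 − 1 = 0.3333333.
m ≥ 4·ln10 / (−ln 0.3333333) = 8.384; smallest integer m = 9.

m = 9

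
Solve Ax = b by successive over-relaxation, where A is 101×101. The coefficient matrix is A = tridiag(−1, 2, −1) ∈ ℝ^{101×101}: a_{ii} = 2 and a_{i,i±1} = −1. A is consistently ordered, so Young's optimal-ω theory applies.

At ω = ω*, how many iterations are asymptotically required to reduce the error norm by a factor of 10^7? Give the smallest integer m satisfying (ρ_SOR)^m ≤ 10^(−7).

m = 262

n=101: λ(B_J) = 1 − λ(A)/2 = cos(kπ/102); k=1 gives ρ_J = 0.9995257.
1 − cos²(π/102) = sin²(π/102) ⇒ √(1−ρ_J²) = sin(π/102) = 0.0307951.
So ω* = 2/1.0307951 = 1.9402498 (Young).
ρ_SOR = ω* − 1 ≈ 0.9402498.
For 7 digits: m = 7·ln10 / (−ln 0.9402498) = 16.1181/0.0616097 = 261.616; round up → m = 262.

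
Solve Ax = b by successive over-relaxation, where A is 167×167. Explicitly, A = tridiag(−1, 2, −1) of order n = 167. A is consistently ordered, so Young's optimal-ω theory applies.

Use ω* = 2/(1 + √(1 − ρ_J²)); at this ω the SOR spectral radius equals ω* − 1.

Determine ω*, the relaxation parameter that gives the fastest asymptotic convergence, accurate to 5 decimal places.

ω* = 1.96329

½·tridiag(1,0,1) at n=167: λ_k = cos(kπ/168); max |λ| at k=1 ⇒ ρ_J = cos(π/168) ≈ 0.99983.
√(1−ρ_J²) simplifies to sin(π/168) = 0.018699.
So ω* = 2/1.018699 = 1.96329 (Young).
ρ_SOR = ω* − 1 ≈ 0.96329.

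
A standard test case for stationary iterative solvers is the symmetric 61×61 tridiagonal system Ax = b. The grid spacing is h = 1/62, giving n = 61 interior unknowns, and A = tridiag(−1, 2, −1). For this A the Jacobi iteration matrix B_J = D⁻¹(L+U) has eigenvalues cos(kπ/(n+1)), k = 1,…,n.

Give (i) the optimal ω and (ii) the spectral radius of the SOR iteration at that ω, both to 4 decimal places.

ω* = 1.9036, ρ_SOR = 0.9036

spectrum of D⁻¹(L+U) = {cos(kπ/62) : 1≤k≤61}; ρ_J = cos(π/62) = 0.9987.
root = sin(π/62) = 0.05065  (since 1−cos² = sin²).
ω* = 2/(1+0.05065) = 1.9036
Hence ρ(B_{ω*}) = 1.9036 − 1 = 0.9036.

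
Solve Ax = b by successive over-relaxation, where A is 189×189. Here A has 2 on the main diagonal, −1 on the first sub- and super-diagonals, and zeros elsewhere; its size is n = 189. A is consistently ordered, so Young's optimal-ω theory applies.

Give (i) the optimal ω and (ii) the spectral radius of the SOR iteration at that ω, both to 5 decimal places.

ω* = 1.96747, ρ_SOR = 0.96747

n=189: λ(B_J) = 1 − λ(A)/2 = cos(kπ/190); k=1 gives ρ_J = 0.99986.
1 − cos²(π/190) = sin²(π/190) ⇒ √(1−ρ_J²) = sin(π/190) = 0.016534.
So ω* = 2/1.016534 = 1.96747 (Young).
ρ(B_{ω*}) = ω*−1 = 0.96747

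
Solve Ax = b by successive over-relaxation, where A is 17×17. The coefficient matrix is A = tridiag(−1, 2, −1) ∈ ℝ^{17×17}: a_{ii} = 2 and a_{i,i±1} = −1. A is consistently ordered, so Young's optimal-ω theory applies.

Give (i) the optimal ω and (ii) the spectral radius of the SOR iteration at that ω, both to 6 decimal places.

½·tridiag(1,0,1) at n=17: λ_k = cos(kπ/18); max |λ| at k=1 ⇒ ρ_J = cos(π/18) ≈ 0.984808.
1 − cos²(π/18) = sin²(π/18) ⇒ √(1−ρ_J²) = sin(π/18) = 0.1736482.
ω* = 2 / (1 + 0.1736482) = 2 / 1.1736482 ≈ 1.704088.
ρ(B_{ω*}) = ω*−1 = 0.704088

ω* = 1.704088, ρ_SOR = 0.704088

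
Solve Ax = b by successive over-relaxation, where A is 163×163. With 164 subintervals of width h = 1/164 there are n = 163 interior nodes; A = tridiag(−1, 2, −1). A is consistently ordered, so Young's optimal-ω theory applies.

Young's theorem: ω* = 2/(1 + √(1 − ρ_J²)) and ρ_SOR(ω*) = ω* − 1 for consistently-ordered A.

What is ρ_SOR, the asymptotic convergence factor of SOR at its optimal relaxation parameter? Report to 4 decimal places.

ρ_SOR = 0.9624

[ρ_J] n=163: ρ(B_J) = cos(π/(n+1)) = cos(π/164) = 0.9998.
√(1−ρ_J²) simplifies to sin(π/164) = 0.01915.
ω* = 2 / (1 + 0.01915) = 2 / 1.01915 ≈ 1.9624.
Hence ρ(B_{ω*}) = 1.9624 − 1 = 0.9624.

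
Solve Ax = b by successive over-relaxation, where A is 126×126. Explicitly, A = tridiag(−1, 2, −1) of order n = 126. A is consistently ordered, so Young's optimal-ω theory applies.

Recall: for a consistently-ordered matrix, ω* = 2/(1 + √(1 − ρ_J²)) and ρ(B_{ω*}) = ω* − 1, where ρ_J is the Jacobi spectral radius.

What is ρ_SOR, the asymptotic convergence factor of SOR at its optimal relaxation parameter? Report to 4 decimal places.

ρ_SOR = 0.9517

B_J for the 126×126 system has eigenvalues cos(kπ/127); ρ_J = cos(π/127) = 0.9997.
1 − cos²(π/127) = sin²(π/127) ⇒ √(1−ρ_J²) = sin(π/127) = 0.02473.
ω* = 2/(1 + 0.02473) = 2/1.02473 = 1.9517.
ρ(B_{ω*}) = ω*−1 = 0.9517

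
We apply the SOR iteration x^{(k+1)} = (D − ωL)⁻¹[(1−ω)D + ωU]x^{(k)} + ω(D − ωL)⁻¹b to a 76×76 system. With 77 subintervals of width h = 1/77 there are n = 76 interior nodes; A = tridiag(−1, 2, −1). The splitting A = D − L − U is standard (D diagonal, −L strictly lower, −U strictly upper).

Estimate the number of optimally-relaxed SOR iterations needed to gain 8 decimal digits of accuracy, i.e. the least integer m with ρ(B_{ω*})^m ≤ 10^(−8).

½·tridiag(1,0,1) at n=76: λ_k = cos(kπ/77); max |λ| at k=1 ⇒ ρ_J = cos(π/77) ≈ 0.9991678.
√(1 − cos²(π/77)) = sin(π/77) ≈ 0.0407886.
[ω*] 2 ÷ (1 + 0.0407886) = 2 ÷ 1.0407886 = 1.9216198.
Hence ρ(B_{ω*}) = 1.9216198 − 1 = 0.9216198.
For 8 digits: m = 8·ln10 / (−ln 0.9216198) = 18.4207/0.0816225 = 225.682; round up → m = 226.

m = 226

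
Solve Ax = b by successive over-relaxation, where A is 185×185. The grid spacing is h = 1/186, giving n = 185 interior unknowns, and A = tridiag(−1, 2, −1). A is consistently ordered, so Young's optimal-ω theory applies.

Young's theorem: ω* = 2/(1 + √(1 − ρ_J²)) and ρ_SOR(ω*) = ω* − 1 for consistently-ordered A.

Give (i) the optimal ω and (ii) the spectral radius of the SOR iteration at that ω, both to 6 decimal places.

ω* = 1.966782, ρ_SOR = 0.966782

n=185: λ(B_J) = 1 − λ(A)/2 = cos(kπ/186); k=1 gives ρ_J = 0.999857.
√(1 − cos²(π/186)) = sin(π/186) ≈ 0.0168895.
So ω* = 2/1.0168895 = 1.966782 (Young).
ρ(B_{ω*}) = ω*−1 = 0.966782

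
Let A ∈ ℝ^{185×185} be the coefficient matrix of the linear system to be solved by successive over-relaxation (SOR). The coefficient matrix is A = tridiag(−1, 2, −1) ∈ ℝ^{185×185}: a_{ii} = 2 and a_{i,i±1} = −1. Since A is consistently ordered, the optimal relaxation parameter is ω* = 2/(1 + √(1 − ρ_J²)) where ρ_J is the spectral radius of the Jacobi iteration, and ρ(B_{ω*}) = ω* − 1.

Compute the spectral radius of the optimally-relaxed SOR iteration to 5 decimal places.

With n=185, ρ(Jacobi) = cos(π/186) = 0.99986.
1 − cos²(π/186) = sin²(π/186) ⇒ √(1−ρ_J²) = sin(π/186) = 0.016889.
So ω* = 2/1.016889 = 1.96678 (Young).
Hence ρ(B_{ω*}) = 1.96678 − 1 = 0.96678.

ρ_SOR = 0.96678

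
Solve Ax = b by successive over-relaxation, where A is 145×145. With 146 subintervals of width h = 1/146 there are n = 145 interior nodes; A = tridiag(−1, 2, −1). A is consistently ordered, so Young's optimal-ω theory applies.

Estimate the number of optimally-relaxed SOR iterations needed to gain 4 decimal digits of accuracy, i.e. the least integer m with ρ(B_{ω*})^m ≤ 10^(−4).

spectrum of D⁻¹(L+U) = {cos(kπ/146) : 1≤k≤145}; ρ_J = cos(π/146) = 0.9997685.
√(1−ρ_J²) = |sin(π/146)| = 0.0215161
ω* = 2/(1+0.0215161) = 1.9578742
ρ(B_{ω*}) = ω*−1 = 0.9578742
ρ_SOR^m ≤ 10^(−4) ⇔ m ≥ 4·ln10/(−ln 0.9578742) = 9.21034/0.0430388 = 214.001; m = ⌈214.001⌉ = 215.

m = 215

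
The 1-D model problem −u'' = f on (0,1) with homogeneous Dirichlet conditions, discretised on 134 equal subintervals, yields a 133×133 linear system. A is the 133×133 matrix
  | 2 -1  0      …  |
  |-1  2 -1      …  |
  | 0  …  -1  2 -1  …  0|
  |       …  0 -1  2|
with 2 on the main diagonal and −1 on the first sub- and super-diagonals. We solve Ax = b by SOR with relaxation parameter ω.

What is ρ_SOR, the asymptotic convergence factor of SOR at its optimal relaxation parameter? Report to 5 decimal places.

ρ_SOR = 0.95419

½·tridiag(1,0,1) at n=133: λ_k = cos(kπ/134); max |λ| at k=1 ⇒ ρ_J = cos(π/134) ≈ 0.99973.
√(1 − cos²(π/134)) = sin(π/134) ≈ 0.023443.
ω* = 2/(1 + 0.023443) = 2/1.023443 = 1.95419.
ρ_SOR = ω* − 1 = 1.95419 − 1 = 0.95419.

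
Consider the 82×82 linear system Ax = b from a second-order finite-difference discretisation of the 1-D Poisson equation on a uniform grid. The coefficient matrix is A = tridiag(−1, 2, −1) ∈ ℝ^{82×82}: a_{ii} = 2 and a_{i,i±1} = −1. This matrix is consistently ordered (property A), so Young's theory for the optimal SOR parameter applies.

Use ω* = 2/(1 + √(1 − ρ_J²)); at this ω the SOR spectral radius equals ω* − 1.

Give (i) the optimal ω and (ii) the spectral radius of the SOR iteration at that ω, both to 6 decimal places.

ω* = 1.927077, ρ_SOR = 0.927077

B_J for the 82×82 system has eigenvalues cos(kπ/83); ρ_J = cos(π/83) = 0.999284.
root = sin(π/83) = 0.0378415  (since 1−cos² = sin²).
ω* = 2/(1 + 0.0378415) = 2/1.0378415 = 1.927077.
At ω = 1.927077 every |λ(B_ω)| = ω−1, so ρ_SOR = 0.927077.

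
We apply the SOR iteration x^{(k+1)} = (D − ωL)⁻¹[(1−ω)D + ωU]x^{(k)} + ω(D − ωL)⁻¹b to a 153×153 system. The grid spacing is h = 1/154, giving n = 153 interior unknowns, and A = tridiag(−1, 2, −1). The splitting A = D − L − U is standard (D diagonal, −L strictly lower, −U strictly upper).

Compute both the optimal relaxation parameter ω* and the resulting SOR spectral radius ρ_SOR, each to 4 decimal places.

ω* = 1.9600, ρ_SOR = 0.9600

n=153: λ(B_J) = 1 − λ(A)/2 = cos(kπ/154); k=1 gives ρ_J = 0.9998.
√(1 − cos²(π/154)) = sin(π/154) ≈ 0.02040.
Young: ω* = 2/(1+√(1−ρ_J²)) = 2/(1+0.02040) = 2/1.02040 = 1.9600.
[ρ_SOR] ω* − 1 = 0.9600.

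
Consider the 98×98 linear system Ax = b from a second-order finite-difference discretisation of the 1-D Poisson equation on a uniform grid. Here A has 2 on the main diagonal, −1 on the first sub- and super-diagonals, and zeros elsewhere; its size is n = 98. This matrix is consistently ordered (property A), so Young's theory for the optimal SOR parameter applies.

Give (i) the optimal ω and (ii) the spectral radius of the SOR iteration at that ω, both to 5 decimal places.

ω* = 1.93850, ρ_SOR = 0.93850

B_J for the 98×98 system has eigenvalues cos(kπ/99); ρ_J = cos(π/99) = 0.99950.
√(1−ρ_J²) simplifies to sin(π/99) = 0.031728.
ω* = 2/(1+0.031728) = 1.93850
and ρ(B_{ω*}) = 1.93850 − 1 = 0.93850.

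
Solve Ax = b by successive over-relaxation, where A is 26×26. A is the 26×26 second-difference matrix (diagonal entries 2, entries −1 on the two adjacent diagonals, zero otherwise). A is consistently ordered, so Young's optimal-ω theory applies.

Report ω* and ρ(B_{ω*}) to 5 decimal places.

½·tridiag(1,0,1) at n=26: λ_k = cos(kπ/27); max |λ| at k=1 ⇒ ρ_J = cos(π/27) ≈ 0.99324.
1 − cos²(π/27) = sin²(π/27) ⇒ √(1−ρ_J²) = sin(π/27) = 0.116093.
ω* = 2/(1+0.116093) = 1.79197
ρ(B_{ω*}) = ω*−1 = 0.79197

ω* = 1.79197, ρ_SOR = 0.79197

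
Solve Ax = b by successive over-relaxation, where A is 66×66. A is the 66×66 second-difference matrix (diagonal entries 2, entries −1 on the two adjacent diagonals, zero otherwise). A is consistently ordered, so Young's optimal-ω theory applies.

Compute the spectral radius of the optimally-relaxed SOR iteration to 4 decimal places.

n=66: λ(B_J) = 1 − λ(A)/2 = cos(kπ/67); k=1 gives ρ_J = 0.9989.
√(1 − cos²(π/67)) = sin(π/67) ≈ 0.04687.
ω* = 2/(1 + 0.04687) = 2/1.04687 = 1.9105.
At ω = 1.9105 every |λ(B_ω)| = ω−1, so ρ_SOR = 0.9105.

ρ_SOR = 0.9105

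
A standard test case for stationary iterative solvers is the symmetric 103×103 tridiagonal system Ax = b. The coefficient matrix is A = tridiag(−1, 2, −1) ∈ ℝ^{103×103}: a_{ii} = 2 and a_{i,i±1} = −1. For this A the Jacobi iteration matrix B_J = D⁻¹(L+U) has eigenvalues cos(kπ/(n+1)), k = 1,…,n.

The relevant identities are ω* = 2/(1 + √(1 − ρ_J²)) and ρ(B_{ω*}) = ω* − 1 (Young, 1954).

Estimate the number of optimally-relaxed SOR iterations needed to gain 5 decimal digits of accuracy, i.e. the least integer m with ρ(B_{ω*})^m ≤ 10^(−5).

m = 191

ρ_J = max_k |cos(kπ/104)| = cos(π/104) = 0.9995438
root = sin(π/104) = 0.0302030  (since 1−cos² = sin²).
ω* = 2 / (1 + 0.0302030) = 2 / 1.0302030 ≈ 1.9413650.
[ρ_SOR] ω* − 1 = 0.9413650.
5·ln10 = 11.5129; −ln(0.9413650) = 0.0604243; m = ⌈11.5129/0.0604243⌉ = ⌈190.534⌉ = 191.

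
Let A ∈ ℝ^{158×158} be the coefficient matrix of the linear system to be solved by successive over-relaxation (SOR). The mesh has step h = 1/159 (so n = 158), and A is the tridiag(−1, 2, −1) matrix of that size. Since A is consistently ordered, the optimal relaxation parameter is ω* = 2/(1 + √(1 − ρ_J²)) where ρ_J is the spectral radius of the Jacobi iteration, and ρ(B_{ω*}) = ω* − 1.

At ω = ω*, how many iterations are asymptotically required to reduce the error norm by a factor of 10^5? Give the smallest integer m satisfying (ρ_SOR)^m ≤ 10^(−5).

m = 292

n=158: λ(B_J) = 1 − λ(A)/2 = cos(kπ/159); k=1 gives ρ_J = 0.9998048.
√(1−ρ_J²) simplifies to sin(π/159) = 0.0197572.
So ω* = 2/1.0197572 = 1.9612512 (Young).
ρ_SOR = ω* − 1 = 1.9612512 − 1 = 0.9612512.
5·ln10 = 11.5129; −ln(0.9612512) = 0.0395195; m = ⌈11.5129/0.0395195⌉ = ⌈291.322⌉ = 292.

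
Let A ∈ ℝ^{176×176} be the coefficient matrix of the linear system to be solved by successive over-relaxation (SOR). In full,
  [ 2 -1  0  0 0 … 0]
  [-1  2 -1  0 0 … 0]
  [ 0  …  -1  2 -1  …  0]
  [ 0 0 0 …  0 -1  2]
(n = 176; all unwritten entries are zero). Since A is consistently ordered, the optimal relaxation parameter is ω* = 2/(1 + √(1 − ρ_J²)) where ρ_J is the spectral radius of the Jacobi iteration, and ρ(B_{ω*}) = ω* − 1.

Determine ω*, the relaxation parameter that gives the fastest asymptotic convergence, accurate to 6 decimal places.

ρ_J = max_k |cos(kπ/177)| = cos(π/177) = 0.999842
root = sin(π/177) = 0.0177482  (since 1−cos² = sin²).
ω* = 2 / (1 + 0.0177482) = 2 / 1.0177482 ≈ 1.965123.
and ρ(B_{ω*}) = 1.965123 − 1 = 0.965123.

ω* = 1.965123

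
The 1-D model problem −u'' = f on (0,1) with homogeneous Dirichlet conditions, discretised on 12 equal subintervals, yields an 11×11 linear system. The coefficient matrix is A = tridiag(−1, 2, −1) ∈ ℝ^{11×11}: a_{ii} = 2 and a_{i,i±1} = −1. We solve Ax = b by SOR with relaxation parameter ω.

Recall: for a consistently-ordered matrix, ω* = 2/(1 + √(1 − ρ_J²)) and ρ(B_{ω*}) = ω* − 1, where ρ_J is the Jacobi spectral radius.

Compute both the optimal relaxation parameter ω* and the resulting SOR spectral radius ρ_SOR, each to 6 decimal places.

[ρ_J] n=11: ρ(B_J) = cos(π/(n+1)) = cos(π/12) = 0.965926.
√(1−ρ_J²) simplifies to sin(π/12) = 0.2588190.
ω* = 2 / (1 + 0.2588190) = 2 / 1.2588190 ≈ 1.588791.
ρ_SOR = ω* − 1 = 1.588791 − 1 = 0.588791.

ω* = 1.588791, ρ_SOR = 0.588791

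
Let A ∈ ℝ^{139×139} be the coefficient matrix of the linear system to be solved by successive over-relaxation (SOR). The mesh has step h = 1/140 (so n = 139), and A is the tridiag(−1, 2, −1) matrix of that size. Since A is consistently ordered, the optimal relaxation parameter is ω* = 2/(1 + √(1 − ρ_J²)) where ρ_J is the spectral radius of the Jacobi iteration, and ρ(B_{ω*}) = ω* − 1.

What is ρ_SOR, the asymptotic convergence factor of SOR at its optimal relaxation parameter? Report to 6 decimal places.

[ρ_J] n=139: ρ(B_J) = cos(π/(n+1)) = cos(π/140) = 0.999748.
root = sin(π/140) = 0.0224381  (since 1−cos² = sin²).
ω* = 2/(1+0.0224381) = 1.956109
and ρ(B_{ω*}) = 1.956109 − 1 = 0.956109.

ρ_SOR = 0.956109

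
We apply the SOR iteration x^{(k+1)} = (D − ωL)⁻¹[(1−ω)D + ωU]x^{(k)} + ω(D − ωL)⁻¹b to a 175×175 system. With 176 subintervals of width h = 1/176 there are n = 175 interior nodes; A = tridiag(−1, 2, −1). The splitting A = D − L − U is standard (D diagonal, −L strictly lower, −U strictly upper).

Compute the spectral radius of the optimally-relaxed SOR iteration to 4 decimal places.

ρ_SOR = 0.9649

B_J for the 175×175 system has eigenvalues cos(kπ/176); ρ_J = cos(π/176) = 0.9998.
root = sin(π/176) = 0.01785  (since 1−cos² = sin²).
ω* = 2/(1 + 0.01785) = 2/1.01785 = 1.9649.
Hence ρ(B_{ω*}) = 1.9649 − 1 = 0.9649.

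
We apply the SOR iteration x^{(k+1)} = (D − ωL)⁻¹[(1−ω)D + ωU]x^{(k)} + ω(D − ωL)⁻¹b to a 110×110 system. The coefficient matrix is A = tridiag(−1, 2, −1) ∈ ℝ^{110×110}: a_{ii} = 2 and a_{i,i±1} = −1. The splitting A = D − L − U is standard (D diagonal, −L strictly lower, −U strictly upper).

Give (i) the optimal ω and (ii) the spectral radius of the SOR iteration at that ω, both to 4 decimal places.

ω* = 1.9450, ρ_SOR = 0.9450

B_J for the 110×110 system has eigenvalues cos(kπ/111); ρ_J = cos(π/111) = 0.9996.
√(1−ρ_J²) = |sin(π/111)| = 0.02830
ω* = 2/(1+0.02830) = 1.9450
Hence ρ(B_{ω*}) = 1.9450 − 1 = 0.9450.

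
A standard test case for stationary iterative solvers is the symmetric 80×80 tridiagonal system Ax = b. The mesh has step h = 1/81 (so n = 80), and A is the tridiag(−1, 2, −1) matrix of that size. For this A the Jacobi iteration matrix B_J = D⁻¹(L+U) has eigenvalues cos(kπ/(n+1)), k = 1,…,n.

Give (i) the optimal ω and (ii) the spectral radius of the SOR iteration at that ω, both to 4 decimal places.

ω* = 1.9253, ρ_SOR = 0.9253

spectrum of D⁻¹(L+U) = {cos(kπ/81) : 1≤k≤80}; ρ_J = cos(π/81) = 0.9992.
1 − cos²(π/81) = sin²(π/81) ⇒ √(1−ρ_J²) = sin(π/81) = 0.03878.
Then 2/(1+√(1−ρ_J²)) = 2/(1+0.03878); ω* = 2/1.03878 = 1.9253.
ρ_SOR = ω* − 1 = 1.9253 − 1 = 0.9253.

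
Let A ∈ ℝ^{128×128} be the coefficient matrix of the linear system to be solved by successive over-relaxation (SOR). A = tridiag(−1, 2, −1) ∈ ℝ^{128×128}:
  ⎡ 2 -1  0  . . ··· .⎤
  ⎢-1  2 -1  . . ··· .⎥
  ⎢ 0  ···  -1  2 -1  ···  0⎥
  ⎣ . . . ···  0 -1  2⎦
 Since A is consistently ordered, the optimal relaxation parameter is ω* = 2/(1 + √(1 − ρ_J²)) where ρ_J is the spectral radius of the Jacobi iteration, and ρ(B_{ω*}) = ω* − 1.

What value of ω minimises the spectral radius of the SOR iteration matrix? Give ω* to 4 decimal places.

ω* = 1.9525

spectrum of D⁻¹(L+U) = {cos(kπ/129) : 1≤k≤128}; ρ_J = cos(π/129) = 0.9997.
√(1−ρ_J²) = |sin(π/129)| = 0.02435
ω* = 2 / (1 + 0.02435) = 2 / 1.02435 ≈ 1.9525.
[ρ_SOR] ω* − 1 = 0.9525.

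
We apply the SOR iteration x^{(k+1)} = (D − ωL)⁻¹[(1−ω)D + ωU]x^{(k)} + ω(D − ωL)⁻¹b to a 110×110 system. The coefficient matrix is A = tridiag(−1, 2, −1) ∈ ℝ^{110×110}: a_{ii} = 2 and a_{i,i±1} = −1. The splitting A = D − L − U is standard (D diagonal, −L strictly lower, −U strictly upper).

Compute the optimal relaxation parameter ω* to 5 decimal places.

With n=110, ρ(Jacobi) = cos(π/111) = 0.99960.
1 − cos²(π/111) = sin²(π/111) ⇒ √(1−ρ_J²) = sin(π/111) = 0.028299.
Young: ω* = 2/(1+√(1−ρ_J²)) = 2/(1+0.028299) = 2/1.028299 = 1.94496.
At ω = 1.94496 every |λ(B_ω)| = ω−1, so ρ_SOR = 0.94496.

ω* = 1.94496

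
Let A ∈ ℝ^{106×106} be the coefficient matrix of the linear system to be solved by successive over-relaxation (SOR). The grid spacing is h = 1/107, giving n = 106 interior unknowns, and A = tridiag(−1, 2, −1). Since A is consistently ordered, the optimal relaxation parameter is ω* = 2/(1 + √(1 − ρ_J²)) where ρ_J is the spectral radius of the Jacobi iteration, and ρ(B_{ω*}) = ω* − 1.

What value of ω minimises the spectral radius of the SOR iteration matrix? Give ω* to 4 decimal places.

ω* = 1.9430

½·tridiag(1,0,1) at n=106: λ_k = cos(kπ/107); max |λ| at k=1 ⇒ ρ_J = cos(π/107) ≈ 0.9996.
root = sin(π/107) = 0.02936  (since 1−cos² = sin²).
ω* = 2/(1 + 0.02936) = 2/1.02936 = 1.9430.
[ρ_SOR] ω* − 1 = 0.9430.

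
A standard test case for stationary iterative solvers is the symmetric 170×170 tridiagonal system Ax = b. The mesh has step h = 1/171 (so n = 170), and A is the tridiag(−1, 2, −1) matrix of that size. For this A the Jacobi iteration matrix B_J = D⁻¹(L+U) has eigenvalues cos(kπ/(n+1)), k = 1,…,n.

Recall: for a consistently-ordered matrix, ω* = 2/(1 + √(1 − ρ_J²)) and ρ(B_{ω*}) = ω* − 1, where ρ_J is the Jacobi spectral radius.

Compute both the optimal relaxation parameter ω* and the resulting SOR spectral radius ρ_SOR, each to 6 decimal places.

With n=170, ρ(Jacobi) = cos(π/171) = 0.999831.
1 − cos²(π/171) = sin²(π/171) ⇒ √(1−ρ_J²) = sin(π/171) = 0.0183709.
Then 2/(1+√(1−ρ_J²)) = 2/(1+0.0183709); ω* = 2/1.0183709 = 1.963921.
ρ_SOR = ω* − 1 ≈ 0.963921.

ω* = 1.963921, ρ_SOR = 0.963921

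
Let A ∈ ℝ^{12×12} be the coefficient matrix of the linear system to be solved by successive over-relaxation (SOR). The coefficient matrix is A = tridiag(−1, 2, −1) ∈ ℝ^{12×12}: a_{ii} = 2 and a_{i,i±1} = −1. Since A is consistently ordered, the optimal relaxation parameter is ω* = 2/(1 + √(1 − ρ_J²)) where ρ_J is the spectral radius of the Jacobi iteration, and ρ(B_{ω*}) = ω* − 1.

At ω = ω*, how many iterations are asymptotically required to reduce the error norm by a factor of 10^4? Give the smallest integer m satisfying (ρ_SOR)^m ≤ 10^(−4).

m = 19

n=12: λ(B_J) = 1 − λ(A)/2 = cos(kπ/13); k=1 gives ρ_J = 0.9709418.
root = sin(π/13) = 0.2393157  (since 1−cos² = sin²).
Then 2/(1+√(1−ρ_J²)) = 2/(1+0.2393157); ω* = 2/1.2393157 = 1.6137938.
Hence ρ(B_{ω*}) = 1.6137938 − 1 = 0.6137938.
For 4 digits: m = 4·ln10 / (−ln 0.6137938) = 9.21034/0.488096 = 18.870; round up → m = 19.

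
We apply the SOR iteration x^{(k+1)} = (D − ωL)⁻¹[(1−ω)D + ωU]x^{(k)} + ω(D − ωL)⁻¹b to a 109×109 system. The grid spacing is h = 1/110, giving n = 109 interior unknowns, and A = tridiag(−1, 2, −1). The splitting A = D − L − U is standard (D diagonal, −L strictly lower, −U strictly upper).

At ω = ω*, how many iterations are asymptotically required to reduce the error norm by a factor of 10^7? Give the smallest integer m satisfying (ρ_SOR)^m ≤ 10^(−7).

m = 283

spectrum of D⁻¹(L+U) = {cos(kπ/110) : 1≤k≤109}; ρ_J = cos(π/110) = 0.9995922.
1 − cos²(π/110) = sin²(π/110) ⇒ √(1−ρ_J²) = sin(π/110) = 0.0285561.
ω* = 2 / (1 + 0.0285561) = 2 / 1.0285561 ≈ 1.9444734.
ρ_SOR = ω* − 1 = 1.9444734 − 1 = 0.9444734.
7·ln10 = 16.1181; −ln(0.9444734) = 0.0571278; m = ⌈16.1181/0.0571278⌉ = ⌈282.141⌉ = 283.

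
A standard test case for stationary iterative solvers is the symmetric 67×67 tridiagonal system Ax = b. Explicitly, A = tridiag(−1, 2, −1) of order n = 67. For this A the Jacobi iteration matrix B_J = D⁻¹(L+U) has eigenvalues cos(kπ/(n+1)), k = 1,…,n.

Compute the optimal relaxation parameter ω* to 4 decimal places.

ω* = 1.9117

½·tridiag(1,0,1) at n=67: λ_k = cos(kπ/68); max |λ| at k=1 ⇒ ρ_J = cos(π/68) ≈ 0.9989.
1 − cos²(π/68) = sin²(π/68) ⇒ √(1−ρ_J²) = sin(π/68) = 0.04618.
So ω* = 2/1.04618 = 1.9117 (Young).
Hence ρ(B_{ω*}) = 1.9117 − 1 = 0.9117.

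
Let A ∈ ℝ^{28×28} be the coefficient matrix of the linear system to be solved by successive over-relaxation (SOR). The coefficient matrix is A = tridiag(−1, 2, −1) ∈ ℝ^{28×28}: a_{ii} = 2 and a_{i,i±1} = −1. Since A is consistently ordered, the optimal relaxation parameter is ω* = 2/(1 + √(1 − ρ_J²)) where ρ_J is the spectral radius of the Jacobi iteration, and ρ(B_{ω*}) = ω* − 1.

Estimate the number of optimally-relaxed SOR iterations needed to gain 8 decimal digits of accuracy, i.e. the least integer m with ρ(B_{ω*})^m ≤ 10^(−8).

[ρ_J] n=28: ρ(B_J) = cos(π/(n+1)) = cos(π/29) = 0.9941380.
√(1−ρ_J²) simplifies to sin(π/29) = 0.1081190.
So ω* = 2/1.1081190 = 1.8048603 (Young).
ρ_SOR = ω* − 1 = 1.8048603 − 1 = 0.8048603.
(0.8048603)^m ≤ 10^{−8}  ⇒  m·ln(0.8048603) ≤ −8·ln10  ⇒  m ≥ 84.854  ⇒  m = 85

m = 85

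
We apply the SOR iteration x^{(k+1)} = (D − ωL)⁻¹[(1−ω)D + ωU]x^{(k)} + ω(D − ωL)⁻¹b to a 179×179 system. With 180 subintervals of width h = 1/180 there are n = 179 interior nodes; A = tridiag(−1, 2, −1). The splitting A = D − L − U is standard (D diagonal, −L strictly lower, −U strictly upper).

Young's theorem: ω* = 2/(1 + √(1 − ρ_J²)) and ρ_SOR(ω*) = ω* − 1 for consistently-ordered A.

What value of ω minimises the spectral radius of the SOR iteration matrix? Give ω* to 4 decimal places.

ω* = 1.9657

spectrum of D⁻¹(L+U) = {cos(kπ/180) : 1≤k≤179}; ρ_J = cos(π/180) = 0.9998.
√(1−ρ_J²) simplifies to sin(π/180) = 0.01745.
ω* = 2/(1 + 0.01745) = 2/1.01745 = 1.9657.
Hence ρ(B_{ω*}) = 1.9657 − 1 = 0.9657.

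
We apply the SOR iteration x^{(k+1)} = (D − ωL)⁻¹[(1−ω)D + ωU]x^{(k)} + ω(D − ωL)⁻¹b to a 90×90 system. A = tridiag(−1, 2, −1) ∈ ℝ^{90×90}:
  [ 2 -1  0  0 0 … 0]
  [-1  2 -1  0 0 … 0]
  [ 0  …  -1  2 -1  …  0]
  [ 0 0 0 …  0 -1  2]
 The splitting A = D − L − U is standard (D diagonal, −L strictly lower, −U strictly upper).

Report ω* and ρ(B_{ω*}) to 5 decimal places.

ω* = 1.93327, ρ_SOR = 0.93327

B_J for the 90×90 system has eigenvalues cos(kπ/91); ρ_J = cos(π/91) = 0.99940.
√(1−ρ_J²) simplifies to sin(π/91) = 0.034516.
So ω* = 2/1.034516 = 1.93327 (Young).
ρ_SOR = ω* − 1 ≈ 0.93327.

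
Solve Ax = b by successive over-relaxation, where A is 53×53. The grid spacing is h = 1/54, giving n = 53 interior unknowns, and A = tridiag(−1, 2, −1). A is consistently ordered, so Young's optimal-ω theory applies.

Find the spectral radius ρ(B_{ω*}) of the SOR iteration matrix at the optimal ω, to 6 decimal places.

[ρ_J] n=53: ρ(B_J) = cos(π/(n+1)) = cos(π/54) = 0.998308.
√(1−ρ_J²) simplifies to sin(π/54) = 0.0581448.
[ω*] 2 ÷ (1 + 0.0581448) = 2 ÷ 1.0581448 = 1.890100.
[ρ_SOR] ω* − 1 = 0.890100.

ρ_SOR = 0.890100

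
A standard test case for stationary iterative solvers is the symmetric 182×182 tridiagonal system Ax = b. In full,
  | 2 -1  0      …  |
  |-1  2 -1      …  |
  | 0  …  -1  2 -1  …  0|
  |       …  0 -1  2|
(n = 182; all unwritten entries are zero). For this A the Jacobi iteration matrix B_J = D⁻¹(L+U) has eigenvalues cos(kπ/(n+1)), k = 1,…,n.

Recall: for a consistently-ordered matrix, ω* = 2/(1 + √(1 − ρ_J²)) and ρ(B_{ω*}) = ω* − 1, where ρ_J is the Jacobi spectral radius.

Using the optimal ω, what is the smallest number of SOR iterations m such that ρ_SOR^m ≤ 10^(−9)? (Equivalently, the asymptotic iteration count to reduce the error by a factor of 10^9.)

m = 604

[ρ_J] n=182: ρ(B_J) = cos(π/(n+1)) = cos(π/183) = 0.9998526.
√(1 − cos²(π/183)) = sin(π/183) ≈ 0.0171663.
ω* = 2/(1 + 0.0171663) = 2/1.0171663 = 1.9662468.
ρ(B_{ω*}) = ω*−1 = 0.9662468
For 9 digits: m = 9·ln10 / (−ln 0.9662468) = 20.7233/0.034336 = 603.544; round up → m = 604.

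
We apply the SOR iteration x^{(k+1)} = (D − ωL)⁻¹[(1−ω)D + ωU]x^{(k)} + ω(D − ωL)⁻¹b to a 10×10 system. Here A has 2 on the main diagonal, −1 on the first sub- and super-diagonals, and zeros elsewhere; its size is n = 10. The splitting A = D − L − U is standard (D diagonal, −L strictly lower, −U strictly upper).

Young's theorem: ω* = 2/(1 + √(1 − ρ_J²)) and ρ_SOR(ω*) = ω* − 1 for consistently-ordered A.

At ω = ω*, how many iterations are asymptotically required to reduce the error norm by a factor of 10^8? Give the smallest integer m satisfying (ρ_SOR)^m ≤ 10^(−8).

m = 32

spectrum of D⁻¹(L+U) = {cos(kπ/11) : 1≤k≤10}; ρ_J = cos(π/11) = 0.9594930.
1 − cos²(π/11) = sin²(π/11) ⇒ √(1−ρ_J²) = sin(π/11) = 0.2817326.
Young: ω* = 2/(1+√(1−ρ_J²)) = 2/(1+0.2817326) = 2/1.2817326 = 1.5603879.
ρ_SOR = ω* − 1 ≈ 0.5603879.
8·ln10 = 18.4207; −ln(0.5603879) = 0.579126; m = ⌈18.4207/0.579126⌉ = ⌈31.808⌉ = 32.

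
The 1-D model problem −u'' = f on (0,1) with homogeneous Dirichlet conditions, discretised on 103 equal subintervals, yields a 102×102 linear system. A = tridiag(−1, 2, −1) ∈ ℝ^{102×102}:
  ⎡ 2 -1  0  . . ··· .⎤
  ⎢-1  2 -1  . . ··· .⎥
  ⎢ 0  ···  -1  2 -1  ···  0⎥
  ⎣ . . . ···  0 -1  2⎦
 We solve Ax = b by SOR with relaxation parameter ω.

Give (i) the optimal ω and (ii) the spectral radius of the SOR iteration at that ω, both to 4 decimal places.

ω* = 1.9408, ρ_SOR = 0.9408

ρ_J = max_k |cos(kπ/103)| = cos(π/103) = 0.9995
root = sin(π/103) = 0.03050  (since 1−cos² = sin²).
Then 2/(1+√(1−ρ_J²)) = 2/(1+0.03050); ω* = 2/1.03050 = 1.9408.
and ρ(B_{ω*}) = 1.9408 − 1 = 0.9408.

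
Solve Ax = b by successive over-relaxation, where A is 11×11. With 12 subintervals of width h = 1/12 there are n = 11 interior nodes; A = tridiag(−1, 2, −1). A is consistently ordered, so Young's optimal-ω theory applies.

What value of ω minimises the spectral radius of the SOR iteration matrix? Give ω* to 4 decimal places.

ω* = 1.5888

[ρ_J] n=11: ρ(B_J) = cos(π/(n+1)) = cos(π/12) = 0.9659.
root = sin(π/12) = 0.25882  (since 1−cos² = sin²).
Then 2/(1+√(1−ρ_J²)) = 2/(1+0.25882); ω* = 2/1.25882 = 1.5888.
[ρ_SOR] ω* − 1 = 0.5888.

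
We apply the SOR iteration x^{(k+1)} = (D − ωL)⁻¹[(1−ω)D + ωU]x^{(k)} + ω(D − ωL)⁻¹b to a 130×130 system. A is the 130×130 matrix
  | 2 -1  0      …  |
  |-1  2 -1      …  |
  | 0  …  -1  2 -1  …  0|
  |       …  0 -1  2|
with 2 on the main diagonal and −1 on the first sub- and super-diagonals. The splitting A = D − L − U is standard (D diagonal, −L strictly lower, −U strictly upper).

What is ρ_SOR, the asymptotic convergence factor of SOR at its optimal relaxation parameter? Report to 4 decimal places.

½·tridiag(1,0,1) at n=130: λ_k = cos(kπ/131); max |λ| at k=1 ⇒ ρ_J = cos(π/131) ≈ 0.9997.
root = sin(π/131) = 0.02398  (since 1−cos² = sin²).
So ω* = 2/1.02398 = 1.9532 (Young).
and ρ(B_{ω*}) = 1.9532 − 1 = 0.9532.

ρ_SOR = 0.9532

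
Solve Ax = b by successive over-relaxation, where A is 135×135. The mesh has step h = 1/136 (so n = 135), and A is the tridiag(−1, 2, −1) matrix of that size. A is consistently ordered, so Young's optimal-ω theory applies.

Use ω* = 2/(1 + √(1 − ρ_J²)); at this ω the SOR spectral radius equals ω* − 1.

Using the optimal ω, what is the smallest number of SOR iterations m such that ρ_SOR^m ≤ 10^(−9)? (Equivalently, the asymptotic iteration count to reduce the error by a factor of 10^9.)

n=135: λ(B_J) = 1 − λ(A)/2 = cos(kπ/136); k=1 gives ρ_J = 0.9997332.
√(1 − cos²(π/136)) = sin(π/136) ≈ 0.0230979.
ω* = 2/(1 + 0.0230979) = 2/1.0230979 = 1.9548471.
[ρ_SOR] ω* − 1 = 0.9548471.
m ≥ 9·ln10 / (−ln 0.9548471) = 448.516; smallest integer m = 449.

m = 449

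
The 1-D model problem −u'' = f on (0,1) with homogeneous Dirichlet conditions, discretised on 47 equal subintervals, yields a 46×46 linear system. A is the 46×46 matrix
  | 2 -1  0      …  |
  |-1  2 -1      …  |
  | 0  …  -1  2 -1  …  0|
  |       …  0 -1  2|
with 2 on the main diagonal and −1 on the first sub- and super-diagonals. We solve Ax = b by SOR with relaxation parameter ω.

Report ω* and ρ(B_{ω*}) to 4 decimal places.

ω* = 1.8748, ρ_SOR = 0.8748

[ρ_J] n=46: ρ(B_J) = cos(π/(n+1)) = cos(π/47) = 0.9978.
√(1−ρ_J²) simplifies to sin(π/47) = 0.06679.
ω* = 2/(1+0.06679) = 1.8748
At ω = 1.8748 every |λ(B_ω)| = ω−1, so ρ_SOR = 0.8748.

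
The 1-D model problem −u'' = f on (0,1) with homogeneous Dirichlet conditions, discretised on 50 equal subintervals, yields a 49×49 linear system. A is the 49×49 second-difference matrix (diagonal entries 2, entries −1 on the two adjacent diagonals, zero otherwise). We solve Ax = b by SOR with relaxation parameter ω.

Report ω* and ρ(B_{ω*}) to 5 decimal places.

½·tridiag(1,0,1) at n=49: λ_k = cos(kπ/50); max |λ| at k=1 ⇒ ρ_J = cos(π/50) ≈ 0.99803.
√(1−ρ_J²) = |sin(π/50)| = 0.062791
So ω* = 2/1.062791 = 1.88184 (Young).
ρ_SOR = ω* − 1 ≈ 0.88184.

ω* = 1.88184, ρ_SOR = 0.88184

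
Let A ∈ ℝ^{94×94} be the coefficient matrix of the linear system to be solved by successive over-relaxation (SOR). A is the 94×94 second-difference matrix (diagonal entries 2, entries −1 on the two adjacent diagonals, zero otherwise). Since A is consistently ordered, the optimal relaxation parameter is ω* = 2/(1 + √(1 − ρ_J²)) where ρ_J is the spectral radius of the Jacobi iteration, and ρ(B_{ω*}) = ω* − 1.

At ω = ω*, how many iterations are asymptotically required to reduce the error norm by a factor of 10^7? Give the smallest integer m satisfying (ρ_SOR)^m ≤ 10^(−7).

spectrum of D⁻¹(L+U) = {cos(kπ/95) : 1≤k≤94}; ρ_J = cos(π/95) = 0.9994533.
√(1−ρ_J²) simplifies to sin(π/95) = 0.0330634.
Then 2/(1+√(1−ρ_J²)) = 2/(1+0.0330634); ω* = 2/1.0330634 = 1.9359896.
ρ_SOR = ω* − 1 = 1.9359896 − 1 = 0.9359896.
(0.9359896)^m ≤ 10^{−7}  ⇒  m·ln(0.9359896) ≤ −7·ln10  ⇒  m ≥ 243.657  ⇒  m = 244

m = 244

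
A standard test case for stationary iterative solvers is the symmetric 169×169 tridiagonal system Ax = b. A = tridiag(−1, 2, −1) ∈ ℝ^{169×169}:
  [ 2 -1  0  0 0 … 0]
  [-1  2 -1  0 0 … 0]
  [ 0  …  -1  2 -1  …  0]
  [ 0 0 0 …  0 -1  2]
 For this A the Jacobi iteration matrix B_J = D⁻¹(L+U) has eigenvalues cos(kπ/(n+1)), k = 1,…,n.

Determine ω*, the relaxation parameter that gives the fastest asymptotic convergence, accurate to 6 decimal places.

ω* = 1.963713

ρ_J = max_k |cos(kπ/170)| = cos(π/170) = 0.999829
√(1−ρ_J²) = |sin(π/170)| = 0.0184789
Then 2/(1+√(1−ρ_J²)) = 2/(1+0.0184789); ω* = 2/1.0184789 = 1.963713.
[ρ_SOR] ω* − 1 = 0.963713.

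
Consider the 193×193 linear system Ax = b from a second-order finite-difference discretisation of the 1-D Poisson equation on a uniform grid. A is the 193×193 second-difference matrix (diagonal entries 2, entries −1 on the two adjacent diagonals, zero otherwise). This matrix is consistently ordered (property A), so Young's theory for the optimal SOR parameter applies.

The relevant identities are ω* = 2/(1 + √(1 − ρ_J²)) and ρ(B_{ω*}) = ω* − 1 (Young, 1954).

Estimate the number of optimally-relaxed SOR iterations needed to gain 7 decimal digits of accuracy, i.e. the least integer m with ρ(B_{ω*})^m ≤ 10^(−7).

m = 498

ρ_J = max_k |cos(kπ/194)| = cos(π/194) = 0.9998689
√(1 − cos²(π/194)) = sin(π/194) ≈ 0.0161931.
ω* = 2 / (1 + 0.0161931) = 2 / 1.0161931 ≈ 1.9681299.
[ρ_SOR] ω* − 1 = 0.9681299.
7·ln10 = 16.1181; −ln(0.9681299) = 0.032389; m = ⌈16.1181/0.032389⌉ = ⌈497.641⌉ = 498.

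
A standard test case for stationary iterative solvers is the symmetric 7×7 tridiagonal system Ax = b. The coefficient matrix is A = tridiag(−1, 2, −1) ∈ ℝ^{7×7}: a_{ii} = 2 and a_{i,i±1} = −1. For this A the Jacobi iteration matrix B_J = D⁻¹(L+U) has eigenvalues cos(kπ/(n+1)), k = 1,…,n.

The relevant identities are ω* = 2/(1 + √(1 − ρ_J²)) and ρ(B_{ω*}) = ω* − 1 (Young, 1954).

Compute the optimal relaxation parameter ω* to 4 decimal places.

spectrum of D⁻¹(L+U) = {cos(kπ/8) : 1≤k≤7}; ρ_J = cos(π/8) = 0.9239.
√(1−ρ_J²) simplifies to sin(π/8) = 0.38268.
So ω* = 2/1.38268 = 1.4465 (Young).
ρ_SOR = ω* − 1 = 1.4465 − 1 = 0.4465.

ω* = 1.4465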